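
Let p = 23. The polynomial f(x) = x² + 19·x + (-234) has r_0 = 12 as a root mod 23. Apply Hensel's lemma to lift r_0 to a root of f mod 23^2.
r_1 = 58 (mod 529)

Hensel: r_{i+1} = r_i − f(r_i)·(f′(r_i))^{-1} mod 23^{i+2}, f′(x) = 2x + 19. Iterate:
  r_0 = 12 (mod 23)
  r_1 = 58 (mod 529)
Final: r = 58 satisfies f(r) ≡ 0 mod 23^2.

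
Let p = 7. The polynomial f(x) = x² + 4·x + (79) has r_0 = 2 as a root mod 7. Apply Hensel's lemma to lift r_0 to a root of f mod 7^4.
r_3 = 1528 (mod 2401)

Hensel: r_{i+1} = r_i − f(r_i)·(f′(r_i))^{-1} mod 7^{i+2}, f′(x) = 2x + 4. Iterate:
  r_0 = 2 (mod 7)
  r_1 = 9 (mod 49)
  r_2 = 156 (mod 343)
  r_3 = 1528 (mod 2401)
Final: r = 1528 satisfies f(r) ≡ 0 mod 7^4.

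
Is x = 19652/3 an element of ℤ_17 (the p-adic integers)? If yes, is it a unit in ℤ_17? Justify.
x ∈ ℤ_17 but not a unit; v_17(x) = 3 > 0

ℤ_17 = {x ∈ ℚ_17 : v_17(x) ≥ 0} and ℤ_17^× = {x ∈ ℤ_17 : v_17(x) = 0}. Here v_17(19652/3) = v_17(num) − v_17(den) = 3; compare against these criteria.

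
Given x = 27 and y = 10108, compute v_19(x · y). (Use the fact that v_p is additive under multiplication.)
v_19(272916) = 2

v_p(x) = 0 (factor: 27 = 19^0 · 27); v_p(y) = 2 (factor: 10108 = 19^2 · 28). Additivity: v_p(xy) = v_p(x) + v_p(y) = 0 + 2 = 2. (Direct check: xy = 272916 = 19^2 · (756).)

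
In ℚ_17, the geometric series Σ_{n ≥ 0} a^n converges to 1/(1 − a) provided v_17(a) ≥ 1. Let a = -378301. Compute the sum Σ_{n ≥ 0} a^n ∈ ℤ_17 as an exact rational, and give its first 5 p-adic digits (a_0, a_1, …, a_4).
Σ a^n = 1/(1 − a) = 1/378302;  first 5 digits = (1, 0, 0, 8, 12)

v_17(a) = 3 ≥ 1, so the series converges in ℤ_17 to 1/(1 − a) = 1/(1 − (-378301)) = 1/378302. Expand this rational in ℤ_17: compute digits iteratively via d_i = x_i mod 17, x_{i+1} = (x_i − d_i)/17. The first 5 digits are (1, 0, 0, 8, 12).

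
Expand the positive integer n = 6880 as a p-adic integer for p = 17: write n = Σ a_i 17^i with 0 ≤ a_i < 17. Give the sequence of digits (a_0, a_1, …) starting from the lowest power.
(a_0, a_1, …) = (12, 13, 6, 1)

Repeated division by 17 gives the digits low-to-high: 6880 = 12 + 13·17^1 + 6·17^2 + 1·17^3. Digit sequence: (12, 13, 6, 1).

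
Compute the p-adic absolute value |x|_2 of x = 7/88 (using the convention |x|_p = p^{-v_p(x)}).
|7/88|_2 = 8

Step 1 — compute v_2(x) by factoring powers of 2 out of the numerator and denominator: v_2(7/88) = -3. Step 2 — apply |x|_p = p^{-v_p(x)} = 2^{3} = 8.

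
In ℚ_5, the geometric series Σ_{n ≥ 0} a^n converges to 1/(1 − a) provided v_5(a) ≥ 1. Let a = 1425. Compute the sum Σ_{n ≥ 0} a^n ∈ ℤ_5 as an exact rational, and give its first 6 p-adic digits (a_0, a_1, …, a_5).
Σ a^n = 1/(1 − a) = -1/1424;  first 6 digits = (1, 0, 2, 1, 1, 0)

v_5(a) = 2 ≥ 1, so the series converges in ℤ_5 to 1/(1 − a) = 1/(1 − 1425) = -1/1424. Expand this rational in ℤ_5: compute digits iteratively via d_i = x_i mod 5, x_{i+1} = (x_i − d_i)/5. The first 6 digits are (1, 0, 2, 1, 1, 0).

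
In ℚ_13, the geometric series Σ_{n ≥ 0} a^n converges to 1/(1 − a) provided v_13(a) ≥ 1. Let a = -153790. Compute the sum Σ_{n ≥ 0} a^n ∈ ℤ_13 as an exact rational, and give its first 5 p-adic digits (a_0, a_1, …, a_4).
Σ a^n = 1/(1 − a) = 1/153791;  first 5 digits = (1, 0, 0, 8, 7)

v_13(a) = 3 ≥ 1, so the series converges in ℤ_13 to 1/(1 − a) = 1/(1 − (-153790)) = 1/153791. Expand this rational in ℤ_13: compute digits iteratively via d_i = x_i mod 13, x_{i+1} = (x_i − d_i)/13. The first 5 digits are (1, 0, 0, 8, 7).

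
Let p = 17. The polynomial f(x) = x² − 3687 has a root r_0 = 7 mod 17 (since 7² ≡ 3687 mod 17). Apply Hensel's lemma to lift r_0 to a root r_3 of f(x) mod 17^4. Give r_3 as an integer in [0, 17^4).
r_3 = 61411 (mod 83521)

Hensel's recurrence: r_{i+1} = r_i − f(r_i)·(f′(r_i))^{-1} mod 17^{i+2}, with f′(x) = 2x. Iterate:
  r_0 = 7 (mod 17)
  r_1 = 143 (mod 289)
  r_2 = 2455 (mod 4913)
  r_3 = 61411 (mod 83521)
Final: r_3 = 61411, and one checks f(r_3) ≡ 0 mod 17^4.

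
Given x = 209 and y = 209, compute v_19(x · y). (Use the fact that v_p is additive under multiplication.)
v_19(43681) = 2

v_p(x) = 1 (factor: 209 = 19^1 · 11); v_p(y) = 1 (factor: 209 = 19^1 · 11). Additivity: v_p(xy) = v_p(x) + v_p(y) = 1 + 1 = 2. (Direct check: xy = 43681 = 19^2 · (121).)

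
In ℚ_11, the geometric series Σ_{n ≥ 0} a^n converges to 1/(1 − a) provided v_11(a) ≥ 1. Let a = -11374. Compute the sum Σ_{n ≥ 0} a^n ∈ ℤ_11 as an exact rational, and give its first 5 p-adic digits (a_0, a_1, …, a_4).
Σ a^n = 1/(1 − a) = 1/11375;  first 5 digits = (1, 0, 5, 2, 2)

v_11(a) = 2 ≥ 1, so the series converges in ℤ_11 to 1/(1 − a) = 1/(1 − (-11374)) = 1/11375. Expand this rational in ℤ_11: compute digits iteratively via d_i = x_i mod 11, x_{i+1} = (x_i − d_i)/11. The first 5 digits are (1, 0, 5, 2, 2).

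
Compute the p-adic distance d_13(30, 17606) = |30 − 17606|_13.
d_13(30, 17606) = 1/2197

Step 1 — x − y = 30 − 17606 = -17576. Step 2 — v_13(-17576) = 3 (factor: -17576 = −(13^3 · 8); the sign does not affect v_p). Step 3 — |x − y|_13 = 13^{-3} = 1/2197.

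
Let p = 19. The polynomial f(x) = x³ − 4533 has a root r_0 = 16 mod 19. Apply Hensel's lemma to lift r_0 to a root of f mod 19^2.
r_1 = 206 (mod 361)

Hensel: r_{i+1} = r_i − f(r_i)/f′(r_i) mod 19^{i+2}, where f′(x) = 3x². Iterate:
  r_0 = 16 (mod 19)
  r_1 = 206 (mod 361)
Final: r = 206 with f(r) ≡ 0 mod 19^2.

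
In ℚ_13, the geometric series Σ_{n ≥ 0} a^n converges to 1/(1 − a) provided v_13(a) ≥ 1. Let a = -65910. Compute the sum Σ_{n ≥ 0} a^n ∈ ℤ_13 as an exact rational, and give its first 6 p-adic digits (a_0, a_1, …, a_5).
Σ a^n = 1/(1 − a) = 1/65911;  first 6 digits = (1, 0, 0, 9, 10, 12)

v_13(a) = 3 ≥ 1, so the series converges in ℤ_13 to 1/(1 − a) = 1/(1 − (-65910)) = 1/65911. Expand this rational in ℤ_13: compute digits iteratively via d_i = x_i mod 13, x_{i+1} = (x_i − d_i)/13. The first 6 digits are (1, 0, 0, 9, 10, 12).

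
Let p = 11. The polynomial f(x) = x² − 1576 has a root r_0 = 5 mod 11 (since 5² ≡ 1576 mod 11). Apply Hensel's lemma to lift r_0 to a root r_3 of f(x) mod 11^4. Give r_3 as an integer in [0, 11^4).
r_3 = 11159 (mod 14641)

Hensel's recurrence: r_{i+1} = r_i − f(r_i)·(f′(r_i))^{-1} mod 11^{i+2}, with f′(x) = 2x. Iterate:
  r_0 = 5 (mod 11)
  r_1 = 27 (mod 121)
  r_2 = 511 (mod 1331)
  r_3 = 11159 (mod 14641)
Final: r_3 = 11159, and one checks f(r_3) ≡ 0 mod 11^4.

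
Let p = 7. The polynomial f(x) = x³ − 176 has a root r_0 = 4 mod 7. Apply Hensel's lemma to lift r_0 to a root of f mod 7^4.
r_3 = 186 (mod 2401)

Hensel: r_{i+1} = r_i − f(r_i)/f′(r_i) mod 7^{i+2}, where f′(x) = 3x². Iterate:
  r_0 = 4 (mod 7)
  r_1 = 39 (mod 49)
  r_2 = 186 (mod 343)
  r_3 = 186 (mod 2401)
Final: r = 186 with f(r) ≡ 0 mod 7^4.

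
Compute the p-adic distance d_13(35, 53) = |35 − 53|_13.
d_13(35, 53) = 1

Step 1 — x − y = 35 − 53 = -18. Step 2 — v_13(-18) = 0 (factor: -18 = −(13^0 · 18); the sign does not affect v_p). Step 3 — |x − y|_13 = 13^{0} = 1.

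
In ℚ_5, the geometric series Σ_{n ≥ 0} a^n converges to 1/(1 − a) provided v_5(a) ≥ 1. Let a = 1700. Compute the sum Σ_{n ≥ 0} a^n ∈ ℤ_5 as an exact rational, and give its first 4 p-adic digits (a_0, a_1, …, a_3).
Σ a^n = 1/(1 − a) = -1/1699;  first 4 digits = (1, 0, 3, 3)

v_5(a) = 2 ≥ 1, so the series converges in ℤ_5 to 1/(1 − a) = 1/(1 − 1700) = -1/1699. Expand this rational in ℤ_5: compute digits iteratively via d_i = x_i mod 5, x_{i+1} = (x_i − d_i)/5. The first 4 digits are (1, 0, 3, 3).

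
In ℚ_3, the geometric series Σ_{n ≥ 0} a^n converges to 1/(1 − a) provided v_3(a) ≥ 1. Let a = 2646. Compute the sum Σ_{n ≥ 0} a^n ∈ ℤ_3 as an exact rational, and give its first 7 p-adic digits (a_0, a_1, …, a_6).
Σ a^n = 1/(1 − a) = -1/2645;  first 7 digits = (1, 0, 0, 2, 2, 1, 1)

v_3(a) = 3 ≥ 1, so the series converges in ℤ_3 to 1/(1 − a) = 1/(1 − 2646) = -1/2645. Expand this rational in ℤ_3: compute digits iteratively via d_i = x_i mod 3, x_{i+1} = (x_i − d_i)/3. The first 7 digits are (1, 0, 0, 2, 2, 1, 1).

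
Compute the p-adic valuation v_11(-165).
v_11(-165) = 1

v_11(n) is the largest exponent k such that 11^k divides n. Factor out: -165 = -11^1 · 15. (Sign doesn't affect v_p.) So v_11(-165) = 1.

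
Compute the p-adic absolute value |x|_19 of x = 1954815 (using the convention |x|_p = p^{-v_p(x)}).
|1954815|_19 = 1/130321

Step 1 — compute v_19(x) by factoring powers of 19 out of the numerator and denominator: v_19(1954815) = 4. Step 2 — apply |x|_p = p^{-v_p(x)} = 19^{-4} = 1/130321.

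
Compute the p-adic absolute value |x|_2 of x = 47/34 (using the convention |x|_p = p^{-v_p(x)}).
|47/34|_2 = 2

Step 1 — compute v_2(x) by factoring powers of 2 out of the numerator and denominator: v_2(47/34) = -1. Step 2 — apply |x|_p = p^{-v_p(x)} = 2^{1} = 2.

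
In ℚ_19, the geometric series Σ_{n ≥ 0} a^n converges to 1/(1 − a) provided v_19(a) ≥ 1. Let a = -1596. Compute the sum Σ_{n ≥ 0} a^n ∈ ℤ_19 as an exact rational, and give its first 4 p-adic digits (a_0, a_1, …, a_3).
Σ a^n = 1/(1 − a) = 1/1597;  first 4 digits = (1, 11, 2, 11)

v_19(a) = 1 ≥ 1, so the series converges in ℤ_19 to 1/(1 − a) = 1/(1 − (-1596)) = 1/1597. Expand this rational in ℤ_19: compute digits iteratively via d_i = x_i mod 19, x_{i+1} = (x_i − d_i)/19. The first 4 digits are (1, 11, 2, 11).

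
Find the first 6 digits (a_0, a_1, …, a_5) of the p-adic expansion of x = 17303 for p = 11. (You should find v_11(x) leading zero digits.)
(a_0, …, a_5) = (0, 0, 0, 2, 1, 0)

v_11(17303) = 3, so a_0 = ... = a_2 = 0. Factor out: x = 11^3 · u with u = 13 a unit in ℤ_11. Expand u iteratively via a_{v+i} = u_i mod 11, u_{i+1} = (u_i − a_{v+i})/11:
  u_0 = 13;  a_3 = 2;  u_1 = (u_0 − 2)/11 = 1
  u_1 = 1;  a_4 = 1;  u_2 = (u_1 − 1)/11 = 0
  u_2 = 0;  a_5 = 0;  u_3 = (u_2 − 0)/11 = 0
Digits: (0, 0, 0, 2, 1, 0).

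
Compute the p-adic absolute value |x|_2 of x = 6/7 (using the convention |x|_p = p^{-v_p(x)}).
|6/7|_2 = 1/2

Step 1 — compute v_2(x) by factoring powers of 2 out of the numerator and denominator: v_2(6/7) = 1. Step 2 — apply |x|_p = p^{-v_p(x)} = 2^{-1} = 1/2.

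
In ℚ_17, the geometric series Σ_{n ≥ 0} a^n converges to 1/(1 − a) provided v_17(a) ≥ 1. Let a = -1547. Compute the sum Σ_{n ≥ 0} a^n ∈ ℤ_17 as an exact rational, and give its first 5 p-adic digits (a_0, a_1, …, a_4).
Σ a^n = 1/(1 − a) = 1/1548;  first 5 digits = (1, 11, 13, 15, 6)

v_17(a) = 1 ≥ 1, so the series converges in ℤ_17 to 1/(1 − a) = 1/(1 − (-1547)) = 1/1548. Expand this rational in ℤ_17: compute digits iteratively via d_i = x_i mod 17, x_{i+1} = (x_i − d_i)/17. The first 5 digits are (1, 11, 13, 15, 6).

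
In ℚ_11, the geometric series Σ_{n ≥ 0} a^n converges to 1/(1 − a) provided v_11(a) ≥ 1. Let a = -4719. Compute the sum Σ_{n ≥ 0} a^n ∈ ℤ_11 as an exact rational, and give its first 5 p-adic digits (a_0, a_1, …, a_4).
Σ a^n = 1/(1 − a) = 1/4720;  first 5 digits = (1, 0, 5, 7, 2)

v_11(a) = 2 ≥ 1, so the series converges in ℤ_11 to 1/(1 − a) = 1/(1 − (-4719)) = 1/4720. Expand this rational in ℤ_11: compute digits iteratively via d_i = x_i mod 11, x_{i+1} = (x_i − d_i)/11. The first 5 digits are (1, 0, 5, 7, 2).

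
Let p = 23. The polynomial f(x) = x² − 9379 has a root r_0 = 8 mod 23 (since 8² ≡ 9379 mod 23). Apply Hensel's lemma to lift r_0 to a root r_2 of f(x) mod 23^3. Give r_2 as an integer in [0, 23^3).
r_2 = 5781 (mod 12167)

Hensel's recurrence: r_{i+1} = r_i − f(r_i)·(f′(r_i))^{-1} mod 23^{i+2}, with f′(x) = 2x. Iterate:
  r_0 = 8 (mod 23)
  r_1 = 491 (mod 529)
  r_2 = 5781 (mod 12167)
Final: r_2 = 5781, and one checks f(r_2) ≡ 0 mod 23^3.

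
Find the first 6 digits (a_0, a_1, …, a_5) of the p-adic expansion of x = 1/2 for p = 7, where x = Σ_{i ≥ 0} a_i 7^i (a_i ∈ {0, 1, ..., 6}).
(a_0, …, a_5) = (4, 3, 3, 3, 3, 3)

v_7(1/2) = 0 (numerator and denominator both coprime to 7), so x ∈ ℤ_7^×. Compute digits iteratively via a_i = x_i mod 7, x_{i+1} = (x_i − a_i)/7, with x_0 = x:
  x_0 = 1/2;  a_0 = 4;  x_1 = (x_0 − 4)/7 = -1/2
  x_1 = -1/2;  a_1 = 3;  x_2 = (x_1 − 3)/7 = -1/2
  x_2 = -1/2;  a_2 = 3;  x_3 = (x_2 − 3)/7 = -1/2
  x_3 = -1/2;  a_3 = 3;  x_4 = (x_3 − 3)/7 = -1/2
  x_4 = -1/2;  a_4 = 3;  x_5 = (x_4 − 3)/7 = -1/2
  x_5 = -1/2;  a_5 = 3;  x_6 = (x_5 − 3)/7 = -1/2
Digits: (4, 3, 3, 3, 3, 3).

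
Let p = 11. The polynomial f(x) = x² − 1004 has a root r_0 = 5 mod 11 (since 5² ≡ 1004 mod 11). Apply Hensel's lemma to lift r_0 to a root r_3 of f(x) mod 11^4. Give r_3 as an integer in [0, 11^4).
r_3 = 9674 (mod 14641)

Hensel's recurrence: r_{i+1} = r_i − f(r_i)·(f′(r_i))^{-1} mod 11^{i+2}, with f′(x) = 2x. Iterate:
  r_0 = 5 (mod 11)
  r_1 = 115 (mod 121)
  r_2 = 357 (mod 1331)
  r_3 = 9674 (mod 14641)
Final: r_3 = 9674, and one checks f(r_3) ≡ 0 mod 11^4.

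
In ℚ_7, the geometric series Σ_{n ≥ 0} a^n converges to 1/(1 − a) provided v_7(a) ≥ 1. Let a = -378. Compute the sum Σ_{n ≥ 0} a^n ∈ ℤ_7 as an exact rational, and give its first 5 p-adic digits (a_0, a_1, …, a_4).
Σ a^n = 1/(1 − a) = 1/379;  first 5 digits = (1, 2, 3, 3, 1)

v_7(a) = 1 ≥ 1, so the series converges in ℤ_7 to 1/(1 − a) = 1/(1 − (-378)) = 1/379. Expand this rational in ℤ_7: compute digits iteratively via d_i = x_i mod 7, x_{i+1} = (x_i − d_i)/7. The first 5 digits are (1, 2, 3, 3, 1).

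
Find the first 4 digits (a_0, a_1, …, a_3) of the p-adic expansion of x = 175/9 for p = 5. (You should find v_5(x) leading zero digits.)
(a_0, …, a_3) = (0, 0, 3, 4)

v_5(175/9) = 2, so a_0 = ... = a_1 = 0. Factor out: x = 5^2 · u with u = 7/9 a unit in ℤ_5. Expand u iteratively via a_{v+i} = u_i mod 5, u_{i+1} = (u_i − a_{v+i})/5:
  u_0 = 7/9;  a_2 = 3;  u_1 = (u_0 − 3)/5 = -4/9
  u_1 = -4/9;  a_3 = 4;  u_2 = (u_1 − 4)/5 = -8/9
Digits: (0, 0, 3, 4).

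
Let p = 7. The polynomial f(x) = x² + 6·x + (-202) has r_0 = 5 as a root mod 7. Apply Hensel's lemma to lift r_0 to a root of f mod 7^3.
r_2 = 250 (mod 343)

Hensel: r_{i+1} = r_i − f(r_i)·(f′(r_i))^{-1} mod 7^{i+2}, f′(x) = 2x + 6. Iterate:
  r_0 = 5 (mod 7)
  r_1 = 5 (mod 49)
  r_2 = 250 (mod 343)
Final: r = 250 satisfies f(r) ≡ 0 mod 7^3.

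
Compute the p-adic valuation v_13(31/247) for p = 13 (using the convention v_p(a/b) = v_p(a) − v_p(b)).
v_13(31/247) = -1

Factor powers of 13 from the numerator and denominator of the reduced fraction: 31 = 13^0 · 31 and 247 = 13^1 · 19. Apply v_p(a/b) = v_p(a) − v_p(b): v_13(31/247) = 0 − 1 = -1.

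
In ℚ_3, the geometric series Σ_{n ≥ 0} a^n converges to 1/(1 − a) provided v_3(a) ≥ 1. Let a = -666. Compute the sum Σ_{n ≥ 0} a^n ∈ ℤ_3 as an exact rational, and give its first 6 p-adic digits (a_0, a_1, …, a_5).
Σ a^n = 1/(1 − a) = 1/667;  first 6 digits = (1, 0, 1, 2, 1, 1)

v_3(a) = 2 ≥ 1, so the series converges in ℤ_3 to 1/(1 − a) = 1/(1 − (-666)) = 1/667. Expand this rational in ℤ_3: compute digits iteratively via d_i = x_i mod 3, x_{i+1} = (x_i − d_i)/3. The first 6 digits are (1, 0, 1, 2, 1, 1).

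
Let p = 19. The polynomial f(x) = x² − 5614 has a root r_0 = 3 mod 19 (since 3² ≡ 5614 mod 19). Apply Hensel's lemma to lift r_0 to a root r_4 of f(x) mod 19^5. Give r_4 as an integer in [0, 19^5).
r_4 = 782442 (mod 2476099)

Hensel's recurrence: r_{i+1} = r_i − f(r_i)·(f′(r_i))^{-1} mod 19^{i+2}, with f′(x) = 2x. Iterate:
  r_0 = 3 (mod 19)
  r_1 = 155 (mod 361)
  r_2 = 516 (mod 6859)
  r_3 = 516 (mod 130321)
  r_4 = 782442 (mod 2476099)
Final: r_4 = 782442, and one checks f(r_4) ≡ 0 mod 19^5.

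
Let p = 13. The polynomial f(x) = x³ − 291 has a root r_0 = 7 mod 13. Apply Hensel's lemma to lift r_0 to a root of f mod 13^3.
r_2 = 670 (mod 2197)

Hensel: r_{i+1} = r_i − f(r_i)/f′(r_i) mod 13^{i+2}, where f′(x) = 3x². Iterate:
  r_0 = 7 (mod 13)
  r_1 = 163 (mod 169)
  r_2 = 670 (mod 2197)
Final: r = 670 with f(r) ≡ 0 mod 13^3.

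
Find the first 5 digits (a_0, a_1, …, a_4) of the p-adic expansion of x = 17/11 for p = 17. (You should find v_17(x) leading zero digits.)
(a_0, …, a_4) = (0, 14, 10, 4, 9)

v_17(17/11) = 1, so a_0 = ... = a_0 = 0. Factor out: x = 17^1 · u with u = 1/11 a unit in ℤ_17. Expand u iteratively via a_{v+i} = u_i mod 17, u_{i+1} = (u_i − a_{v+i})/17:
  u_0 = 1/11;  a_1 = 14;  u_1 = (u_0 − 14)/17 = -9/11
  u_1 = -9/11;  a_2 = 10;  u_2 = (u_1 − 10)/17 = -7/11
  u_2 = -7/11;  a_3 = 4;  u_3 = (u_2 − 4)/17 = -3/11
  u_3 = -3/11;  a_4 = 9;  u_4 = (u_3 − 9)/17 = -6/11
Digits: (0, 14, 10, 4, 9).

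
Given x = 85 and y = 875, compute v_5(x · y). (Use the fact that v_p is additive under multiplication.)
v_5(74375) = 4

v_p(x) = 1 (factor: 85 = 5^1 · 17); v_p(y) = 3 (factor: 875 = 5^3 · 7). Additivity: v_p(xy) = v_p(x) + v_p(y) = 1 + 3 = 4. (Direct check: xy = 74375 = 5^4 · (119).)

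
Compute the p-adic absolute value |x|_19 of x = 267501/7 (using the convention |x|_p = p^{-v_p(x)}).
|267501/7|_19 = 1/6859

Step 1 — compute v_19(x) by factoring powers of 19 out of the numerator and denominator: v_19(267501/7) = 3. Step 2 — apply |x|_p = p^{-v_p(x)} = 19^{-3} = 1/6859.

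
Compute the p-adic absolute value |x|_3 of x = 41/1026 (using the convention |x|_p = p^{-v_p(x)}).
|41/1026|_3 = 27

Step 1 — compute v_3(x) by factoring powers of 3 out of the numerator and denominator: v_3(41/1026) = -3. Step 2 — apply |x|_p = p^{-v_p(x)} = 3^{3} = 27.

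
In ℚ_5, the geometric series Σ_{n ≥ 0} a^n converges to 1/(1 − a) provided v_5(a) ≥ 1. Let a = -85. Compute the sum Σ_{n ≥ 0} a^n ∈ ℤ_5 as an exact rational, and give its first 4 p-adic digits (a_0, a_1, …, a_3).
Σ a^n = 1/(1 − a) = 1/86;  first 4 digits = (1, 3, 0, 4)

v_5(a) = 1 ≥ 1, so the series converges in ℤ_5 to 1/(1 − a) = 1/(1 − (-85)) = 1/86. Expand this rational in ℤ_5: compute digits iteratively via d_i = x_i mod 5, x_{i+1} = (x_i − d_i)/5. The first 4 digits are (1, 3, 0, 4).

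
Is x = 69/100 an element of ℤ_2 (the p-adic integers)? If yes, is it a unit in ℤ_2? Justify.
x ∉ ℤ_2 (v_2(x) = -2 < 0)

ℤ_2 = {x ∈ ℚ_2 : v_2(x) ≥ 0} and ℤ_2^× = {x ∈ ℤ_2 : v_2(x) = 0}. Here v_2(69/100) = v_2(num) − v_2(den) = -2; compare against these criteria.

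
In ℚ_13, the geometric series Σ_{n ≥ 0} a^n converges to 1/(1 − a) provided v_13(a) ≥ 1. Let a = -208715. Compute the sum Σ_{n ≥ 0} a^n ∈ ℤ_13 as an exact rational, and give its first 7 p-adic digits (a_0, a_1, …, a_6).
Σ a^n = 1/(1 − a) = 1/208716;  first 7 digits = (1, 0, 0, 9, 5, 12, 2)

v_13(a) = 3 ≥ 1, so the series converges in ℤ_13 to 1/(1 − a) = 1/(1 − (-208715)) = 1/208716. Expand this rational in ℤ_13: compute digits iteratively via d_i = x_i mod 13, x_{i+1} = (x_i − d_i)/13. The first 7 digits are (1, 0, 0, 9, 5, 12, 2).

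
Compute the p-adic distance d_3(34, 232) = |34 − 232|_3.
d_3(34, 232) = 1/9

Step 1 — x − y = 34 − 232 = -198. Step 2 — v_3(-198) = 2 (factor: -198 = −(3^2 · 22); the sign does not affect v_p). Step 3 — |x − y|_3 = 3^{-2} = 1/9.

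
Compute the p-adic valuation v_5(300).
v_5(300) = 2

v_5(n) is the largest exponent k such that 5^k divides n. Factor out: 300 = 5^2 · 12. (Sign doesn't affect v_p.) So v_5(300) = 2.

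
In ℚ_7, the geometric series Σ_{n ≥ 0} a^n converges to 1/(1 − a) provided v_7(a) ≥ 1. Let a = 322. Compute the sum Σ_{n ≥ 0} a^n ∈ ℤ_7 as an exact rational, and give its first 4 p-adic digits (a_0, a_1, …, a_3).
Σ a^n = 1/(1 − a) = -1/321;  first 4 digits = (1, 4, 1, 3)

v_7(a) = 1 ≥ 1, so the series converges in ℤ_7 to 1/(1 − a) = 1/(1 − 322) = -1/321. Expand this rational in ℤ_7: compute digits iteratively via d_i = x_i mod 7, x_{i+1} = (x_i − d_i)/7. The first 4 digits are (1, 4, 1, 3).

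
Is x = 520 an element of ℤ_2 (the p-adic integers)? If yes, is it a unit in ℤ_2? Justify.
x ∈ ℤ_2 but not a unit; v_2(x) = 3 > 0

ℤ_2 = {x ∈ ℚ_2 : v_2(x) ≥ 0} and ℤ_2^× = {x ∈ ℤ_2 : v_2(x) = 0}. Here v_2(520) = v_2(num) − v_2(den) = 3; compare against these criteria.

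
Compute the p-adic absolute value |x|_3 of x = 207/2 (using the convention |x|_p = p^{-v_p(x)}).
|207/2|_3 = 1/9

Step 1 — compute v_3(x) by factoring powers of 3 out of the numerator and denominator: v_3(207/2) = 2. Step 2 — apply |x|_p = p^{-v_p(x)} = 3^{-2} = 1/9.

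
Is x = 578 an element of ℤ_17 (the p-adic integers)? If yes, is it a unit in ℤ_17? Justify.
x ∈ ℤ_17 but not a unit; v_17(x) = 2 > 0

ℤ_17 = {x ∈ ℚ_17 : v_17(x) ≥ 0} and ℤ_17^× = {x ∈ ℤ_17 : v_17(x) = 0}. Here v_17(578) = v_17(num) − v_17(den) = 2; compare against these criteria.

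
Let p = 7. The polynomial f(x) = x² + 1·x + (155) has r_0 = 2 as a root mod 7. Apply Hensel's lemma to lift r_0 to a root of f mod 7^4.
r_3 = 2018 (mod 2401)

Hensel: r_{i+1} = r_i − f(r_i)·(f′(r_i))^{-1} mod 7^{i+2}, f′(x) = 2x + 1. Iterate:
  r_0 = 2 (mod 7)
  r_1 = 9 (mod 49)
  r_2 = 303 (mod 343)
  r_3 = 2018 (mod 2401)
Final: r = 2018 satisfies f(r) ≡ 0 mod 7^4.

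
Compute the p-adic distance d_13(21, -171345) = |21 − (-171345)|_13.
d_13(21, -171345) = 1/28561

Step 1 — x − y = 21 − (-171345) = 171366. Step 2 — v_13(171366) = 4 (factor: 171366 = (13^4 · 6); the sign does not affect v_p). Step 3 — |x − y|_13 = 13^{-4} = 1/28561.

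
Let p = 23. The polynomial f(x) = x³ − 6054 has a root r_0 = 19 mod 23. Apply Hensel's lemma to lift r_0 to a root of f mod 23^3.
r_2 = 12048 (mod 12167)

Hensel: r_{i+1} = r_i − f(r_i)/f′(r_i) mod 23^{i+2}, where f′(x) = 3x². Iterate:
  r_0 = 19 (mod 23)
  r_1 = 410 (mod 529)
  r_2 = 12048 (mod 12167)
Final: r = 12048 with f(r) ≡ 0 mod 23^3.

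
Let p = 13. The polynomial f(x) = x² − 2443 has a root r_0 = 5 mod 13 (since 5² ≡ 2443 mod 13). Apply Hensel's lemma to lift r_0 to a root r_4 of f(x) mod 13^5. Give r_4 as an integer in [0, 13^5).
r_4 = 261318 (mod 371293)

Hensel's recurrence: r_{i+1} = r_i − f(r_i)·(f′(r_i))^{-1} mod 13^{i+2}, with f′(x) = 2x. Iterate:
  r_0 = 5 (mod 13)
  r_1 = 44 (mod 169)
  r_2 = 2072 (mod 2197)
  r_3 = 4269 (mod 28561)
  r_4 = 261318 (mod 371293)
Final: r_4 = 261318, and one checks f(r_4) ≡ 0 mod 13^5.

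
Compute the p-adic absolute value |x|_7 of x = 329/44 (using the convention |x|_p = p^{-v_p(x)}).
|329/44|_7 = 1/7

Step 1 — compute v_7(x) by factoring powers of 7 out of the numerator and denominator: v_7(329/44) = 1. Step 2 — apply |x|_p = p^{-v_p(x)} = 7^{-1} = 1/7.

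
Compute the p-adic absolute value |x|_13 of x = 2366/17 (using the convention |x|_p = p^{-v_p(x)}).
|2366/17|_13 = 1/169

Step 1 — compute v_13(x) by factoring powers of 13 out of the numerator and denominator: v_13(2366/17) = 2. Step 2 — apply |x|_p = p^{-v_p(x)} = 13^{-2} = 1/169.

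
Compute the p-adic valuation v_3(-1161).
v_3(-1161) = 3

v_3(n) is the largest exponent k such that 3^k divides n. Factor out: -1161 = -3^3 · 43. (Sign doesn't affect v_p.) So v_3(-1161) = 3.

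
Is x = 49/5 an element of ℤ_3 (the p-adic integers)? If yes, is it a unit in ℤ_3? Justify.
x ∈ ℤ_3^× (unit); v_3(x) = 0

ℤ_3 = {x ∈ ℚ_3 : v_3(x) ≥ 0} and ℤ_3^× = {x ∈ ℤ_3 : v_3(x) = 0}. Here v_3(49/5) = v_3(num) − v_3(den) = 0; compare against these criteria.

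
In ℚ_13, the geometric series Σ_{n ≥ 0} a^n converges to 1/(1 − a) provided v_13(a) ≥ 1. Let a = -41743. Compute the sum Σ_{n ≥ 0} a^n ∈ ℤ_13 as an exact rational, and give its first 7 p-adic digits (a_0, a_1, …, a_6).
Σ a^n = 1/(1 − a) = 1/41744;  first 7 digits = (1, 0, 0, 7, 11, 12, 9)

v_13(a) = 3 ≥ 1, so the series converges in ℤ_13 to 1/(1 − a) = 1/(1 − (-41743)) = 1/41744. Expand this rational in ℤ_13: compute digits iteratively via d_i = x_i mod 13, x_{i+1} = (x_i − d_i)/13. The first 7 digits are (1, 0, 0, 7, 11, 12, 9).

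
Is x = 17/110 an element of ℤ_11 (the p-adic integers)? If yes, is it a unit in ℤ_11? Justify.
x ∉ ℤ_11 (v_11(x) = -1 < 0)

ℤ_11 = {x ∈ ℚ_11 : v_11(x) ≥ 0} and ℤ_11^× = {x ∈ ℤ_11 : v_11(x) = 0}. Here v_11(17/110) = v_11(num) − v_11(den) = -1; compare against these criteria.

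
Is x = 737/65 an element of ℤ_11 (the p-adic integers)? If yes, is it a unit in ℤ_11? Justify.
x ∈ ℤ_11 but not a unit; v_11(x) = 1 > 0

ℤ_11 = {x ∈ ℚ_11 : v_11(x) ≥ 0} and ℤ_11^× = {x ∈ ℤ_11 : v_11(x) = 0}. Here v_11(737/65) = v_11(num) − v_11(den) = 1; compare against these criteria.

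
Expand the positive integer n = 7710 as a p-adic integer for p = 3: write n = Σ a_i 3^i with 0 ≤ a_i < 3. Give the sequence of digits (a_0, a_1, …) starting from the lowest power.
(a_0, a_1, …) = (0, 2, 1, 0, 2, 1, 1, 0, 1)

Repeated division by 3 gives the digits low-to-high: 7710 = 2·3^1 + 1·3^2 + 2·3^4 + 1·3^5 + 1·3^6 + 1·3^8. Digit sequence: (0, 2, 1, 0, 2, 1, 1, 0, 1).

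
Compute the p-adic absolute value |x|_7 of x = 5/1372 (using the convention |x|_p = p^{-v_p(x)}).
|5/1372|_7 = 343

Step 1 — compute v_7(x) by factoring powers of 7 out of the numerator and denominator: v_7(5/1372) = -3. Step 2 — apply |x|_p = p^{-v_p(x)} = 7^{3} = 343.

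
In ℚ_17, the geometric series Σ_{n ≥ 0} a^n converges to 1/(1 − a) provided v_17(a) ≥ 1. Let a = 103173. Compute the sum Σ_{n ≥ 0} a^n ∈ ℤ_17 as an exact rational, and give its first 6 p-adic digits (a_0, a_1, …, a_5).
Σ a^n = 1/(1 − a) = -1/103172;  first 6 digits = (1, 0, 0, 4, 1, 0)

v_17(a) = 3 ≥ 1, so the series converges in ℤ_17 to 1/(1 − a) = 1/(1 − 103173) = -1/103172. Expand this rational in ℤ_17: compute digits iteratively via d_i = x_i mod 17, x_{i+1} = (x_i − d_i)/17. The first 6 digits are (1, 0, 0, 4, 1, 0).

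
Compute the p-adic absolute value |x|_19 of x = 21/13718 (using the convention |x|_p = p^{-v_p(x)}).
|21/13718|_19 = 6859

Step 1 — compute v_19(x) by factoring powers of 19 out of the numerator and denominator: v_19(21/13718) = -3. Step 2 — apply |x|_p = p^{-v_p(x)} = 19^{3} = 6859.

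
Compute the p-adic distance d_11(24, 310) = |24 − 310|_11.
d_11(24, 310) = 1/11

Step 1 — x − y = 24 − 310 = -286. Step 2 — v_11(-286) = 1 (factor: -286 = −(11^1 · 26); the sign does not affect v_p). Step 3 — |x − y|_11 = 11^{-1} = 1/11.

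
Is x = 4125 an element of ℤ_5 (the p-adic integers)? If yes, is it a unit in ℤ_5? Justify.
x ∈ ℤ_5 but not a unit; v_5(x) = 3 > 0

ℤ_5 = {x ∈ ℚ_5 : v_5(x) ≥ 0} and ℤ_5^× = {x ∈ ℤ_5 : v_5(x) = 0}. Here v_5(4125) = v_5(num) − v_5(den) = 3; compare against these criteria.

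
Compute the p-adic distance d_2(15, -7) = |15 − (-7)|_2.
d_2(15, -7) = 1/2

Step 1 — x − y = 15 − (-7) = 22. Step 2 — v_2(22) = 1 (factor: 22 = (2^1 · 11); the sign does not affect v_p). Step 3 — |x − y|_2 = 2^{-1} = 1/2.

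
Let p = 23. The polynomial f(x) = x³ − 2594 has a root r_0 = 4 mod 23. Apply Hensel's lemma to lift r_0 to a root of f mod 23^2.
r_1 = 211 (mod 529)

Hensel: r_{i+1} = r_i − f(r_i)/f′(r_i) mod 23^{i+2}, where f′(x) = 3x². Iterate:
  r_0 = 4 (mod 23)
  r_1 = 211 (mod 529)
Final: r = 211 with f(r) ≡ 0 mod 23^2.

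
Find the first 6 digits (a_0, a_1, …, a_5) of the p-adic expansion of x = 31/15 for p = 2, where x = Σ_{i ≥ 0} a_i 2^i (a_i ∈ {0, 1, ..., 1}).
(a_0, …, a_5) = (1, 0, 0, 0, 1, 1)

v_2(31/15) = 0 (numerator and denominator both coprime to 2), so x ∈ ℤ_2^×. Compute digits iteratively via a_i = x_i mod 2, x_{i+1} = (x_i − a_i)/2, with x_0 = x:
  x_0 = 31/15;  a_0 = 1;  x_1 = (x_0 − 1)/2 = 8/15
  x_1 = 8/15;  a_1 = 0;  x_2 = (x_1 − 0)/2 = 4/15
  x_2 = 4/15;  a_2 = 0;  x_3 = (x_2 − 0)/2 = 2/15
  x_3 = 2/15;  a_3 = 0;  x_4 = (x_3 − 0)/2 = 1/15
  x_4 = 1/15;  a_4 = 1;  x_5 = (x_4 − 1)/2 = -7/15
  x_5 = -7/15;  a_5 = 1;  x_6 = (x_5 − 1)/2 = -11/15
Digits: (1, 0, 0, 0, 1, 1).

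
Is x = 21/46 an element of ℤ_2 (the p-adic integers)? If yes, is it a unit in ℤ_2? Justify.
x ∉ ℤ_2 (v_2(x) = -1 < 0)

ℤ_2 = {x ∈ ℚ_2 : v_2(x) ≥ 0} and ℤ_2^× = {x ∈ ℤ_2 : v_2(x) = 0}. Here v_2(21/46) = v_2(num) − v_2(den) = -1; compare against these criteria.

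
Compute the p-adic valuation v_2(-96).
v_2(-96) = 5

v_2(n) is the largest exponent k such that 2^k divides n. Factor out: -96 = -2^5 · 3. (Sign doesn't affect v_p.) So v_2(-96) = 5.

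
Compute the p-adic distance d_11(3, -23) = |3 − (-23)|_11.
d_11(3, -23) = 1

Step 1 — x − y = 3 − (-23) = 26. Step 2 — v_11(26) = 0 (factor: 26 = (11^0 · 26); the sign does not affect v_p). Step 3 — |x − y|_11 = 11^{0} = 1.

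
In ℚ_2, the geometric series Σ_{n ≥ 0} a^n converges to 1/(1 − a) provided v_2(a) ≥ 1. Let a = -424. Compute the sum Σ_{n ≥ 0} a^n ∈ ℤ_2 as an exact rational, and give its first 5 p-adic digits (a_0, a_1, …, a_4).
Σ a^n = 1/(1 − a) = 1/425;  first 5 digits = (1, 0, 0, 1, 1)

v_2(a) = 3 ≥ 1, so the series converges in ℤ_2 to 1/(1 − a) = 1/(1 − (-424)) = 1/425. Expand this rational in ℤ_2: compute digits iteratively via d_i = x_i mod 2, x_{i+1} = (x_i − d_i)/2. The first 5 digits are (1, 0, 0, 1, 1).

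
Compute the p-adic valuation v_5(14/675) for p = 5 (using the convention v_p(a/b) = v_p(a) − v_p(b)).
v_5(14/675) = -2

Factor powers of 5 from the numerator and denominator of the reduced fraction: 14 = 5^0 · 14 and 675 = 5^2 · 27. Apply v_p(a/b) = v_p(a) − v_p(b): v_5(14/675) = 0 − 2 = -2.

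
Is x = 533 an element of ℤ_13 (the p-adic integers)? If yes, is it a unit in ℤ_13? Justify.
x ∈ ℤ_13 but not a unit; v_13(x) = 1 > 0

ℤ_13 = {x ∈ ℚ_13 : v_13(x) ≥ 0} and ℤ_13^× = {x ∈ ℤ_13 : v_13(x) = 0}. Here v_13(533) = v_13(num) − v_13(den) = 1; compare against these criteria.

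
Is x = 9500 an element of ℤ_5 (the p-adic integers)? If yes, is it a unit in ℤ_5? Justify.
x ∈ ℤ_5 but not a unit; v_5(x) = 3 > 0

ℤ_5 = {x ∈ ℚ_5 : v_5(x) ≥ 0} and ℤ_5^× = {x ∈ ℤ_5 : v_5(x) = 0}. Here v_5(9500) = v_5(num) − v_5(den) = 3; compare against these criteria.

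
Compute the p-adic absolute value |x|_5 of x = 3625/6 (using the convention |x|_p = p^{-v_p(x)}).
|3625/6|_5 = 1/125

Step 1 — compute v_5(x) by factoring powers of 5 out of the numerator and denominator: v_5(3625/6) = 3. Step 2 — apply |x|_p = p^{-v_p(x)} = 5^{-3} = 1/125.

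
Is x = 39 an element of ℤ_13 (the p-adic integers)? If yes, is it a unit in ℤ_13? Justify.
x ∈ ℤ_13 but not a unit; v_13(x) = 1 > 0

ℤ_13 = {x ∈ ℚ_13 : v_13(x) ≥ 0} and ℤ_13^× = {x ∈ ℤ_13 : v_13(x) = 0}. Here v_13(39) = v_13(num) − v_13(den) = 1; compare against these criteria.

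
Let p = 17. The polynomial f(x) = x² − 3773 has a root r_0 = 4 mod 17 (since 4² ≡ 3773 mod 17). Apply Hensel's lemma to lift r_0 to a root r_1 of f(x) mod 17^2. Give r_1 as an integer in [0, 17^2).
r_1 = 4 (mod 289)

Hensel's recurrence: r_{i+1} = r_i − f(r_i)·(f′(r_i))^{-1} mod 17^{i+2}, with f′(x) = 2x. Iterate:
  r_0 = 4 (mod 17)
  r_1 = 4 (mod 289)
Final: r_1 = 4, and one checks f(r_1) ≡ 0 mod 17^2.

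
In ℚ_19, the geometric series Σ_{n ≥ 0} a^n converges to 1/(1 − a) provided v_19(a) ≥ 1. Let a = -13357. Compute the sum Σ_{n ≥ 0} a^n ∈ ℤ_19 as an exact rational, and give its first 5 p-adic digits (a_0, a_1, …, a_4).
Σ a^n = 1/(1 − a) = 1/13358;  first 5 digits = (1, 0, 1, 17, 0)

v_19(a) = 2 ≥ 1, so the series converges in ℤ_19 to 1/(1 − a) = 1/(1 − (-13357)) = 1/13358. Expand this rational in ℤ_19: compute digits iteratively via d_i = x_i mod 19, x_{i+1} = (x_i − d_i)/19. The first 5 digits are (1, 0, 1, 17, 0).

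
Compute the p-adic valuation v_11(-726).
v_11(-726) = 2

v_11(n) is the largest exponent k such that 11^k divides n. Factor out: -726 = -11^2 · 6. (Sign doesn't affect v_p.) So v_11(-726) = 2.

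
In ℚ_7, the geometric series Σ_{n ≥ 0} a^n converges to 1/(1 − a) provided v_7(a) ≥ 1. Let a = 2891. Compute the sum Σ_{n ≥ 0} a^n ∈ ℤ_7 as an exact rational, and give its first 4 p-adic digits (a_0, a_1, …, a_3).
Σ a^n = 1/(1 − a) = -1/2890;  first 4 digits = (1, 0, 3, 1)

v_7(a) = 2 ≥ 1, so the series converges in ℤ_7 to 1/(1 − a) = 1/(1 − 2891) = -1/2890. Expand this rational in ℤ_7: compute digits iteratively via d_i = x_i mod 7, x_{i+1} = (x_i − d_i)/7. The first 4 digits are (1, 0, 3, 1).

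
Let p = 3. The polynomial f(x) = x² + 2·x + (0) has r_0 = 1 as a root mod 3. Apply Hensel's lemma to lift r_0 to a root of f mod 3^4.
r_3 = 79 (mod 81)

Hensel: r_{i+1} = r_i − f(r_i)·(f′(r_i))^{-1} mod 3^{i+2}, f′(x) = 2x + 2. Iterate:
  r_0 = 1 (mod 3)
  r_1 = 7 (mod 9)
  r_2 = 25 (mod 27)
  r_3 = 79 (mod 81)
Final: r = 79 satisfies f(r) ≡ 0 mod 3^4.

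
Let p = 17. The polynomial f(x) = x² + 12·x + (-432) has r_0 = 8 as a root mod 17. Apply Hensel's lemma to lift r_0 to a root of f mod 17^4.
r_3 = 75199 (mod 83521)

Hensel: r_{i+1} = r_i − f(r_i)·(f′(r_i))^{-1} mod 17^{i+2}, f′(x) = 2x + 12. Iterate:
  r_0 = 8 (mod 17)
  r_1 = 59 (mod 289)
  r_2 = 1504 (mod 4913)
  r_3 = 75199 (mod 83521)
Final: r = 75199 satisfies f(r) ≡ 0 mod 17^4.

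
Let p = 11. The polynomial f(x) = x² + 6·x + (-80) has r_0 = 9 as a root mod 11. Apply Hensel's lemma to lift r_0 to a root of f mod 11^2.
r_1 = 42 (mod 121)

Hensel: r_{i+1} = r_i − f(r_i)·(f′(r_i))^{-1} mod 11^{i+2}, f′(x) = 2x + 6. Iterate:
  r_0 = 9 (mod 11)
  r_1 = 42 (mod 121)
Final: r = 42 satisfies f(r) ≡ 0 mod 11^2.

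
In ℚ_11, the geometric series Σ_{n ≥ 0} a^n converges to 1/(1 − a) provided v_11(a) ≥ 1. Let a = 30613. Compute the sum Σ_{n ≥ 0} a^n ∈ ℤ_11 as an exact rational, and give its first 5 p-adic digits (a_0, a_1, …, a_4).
Σ a^n = 1/(1 − a) = -1/30612;  first 5 digits = (1, 0, 0, 1, 2)

v_11(a) = 3 ≥ 1, so the series converges in ℤ_11 to 1/(1 − a) = 1/(1 − 30613) = -1/30612. Expand this rational in ℤ_11: compute digits iteratively via d_i = x_i mod 11, x_{i+1} = (x_i − d_i)/11. The first 5 digits are (1, 0, 0, 1, 2).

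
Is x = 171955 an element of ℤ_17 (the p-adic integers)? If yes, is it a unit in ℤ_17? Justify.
x ∈ ℤ_17 but not a unit; v_17(x) = 3 > 0

ℤ_17 = {x ∈ ℚ_17 : v_17(x) ≥ 0} and ℤ_17^× = {x ∈ ℤ_17 : v_17(x) = 0}. Here v_17(171955) = v_17(num) − v_17(den) = 3; compare against these criteria.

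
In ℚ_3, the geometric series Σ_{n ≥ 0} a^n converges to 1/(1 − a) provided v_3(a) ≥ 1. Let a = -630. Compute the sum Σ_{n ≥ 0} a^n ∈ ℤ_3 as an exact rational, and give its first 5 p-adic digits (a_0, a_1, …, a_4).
Σ a^n = 1/(1 − a) = 1/631;  first 5 digits = (1, 0, 2, 0, 2)

v_3(a) = 2 ≥ 1, so the series converges in ℤ_3 to 1/(1 − a) = 1/(1 − (-630)) = 1/631. Expand this rational in ℤ_3: compute digits iteratively via d_i = x_i mod 3, x_{i+1} = (x_i − d_i)/3. The first 5 digits are (1, 0, 2, 0, 2).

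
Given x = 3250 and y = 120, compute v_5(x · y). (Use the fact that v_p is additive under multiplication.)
v_5(390000) = 4

v_p(x) = 3 (factor: 3250 = 5^3 · 26); v_p(y) = 1 (factor: 120 = 5^1 · 24). Additivity: v_p(xy) = v_p(x) + v_p(y) = 3 + 1 = 4. (Direct check: xy = 390000 = 5^4 · (624).)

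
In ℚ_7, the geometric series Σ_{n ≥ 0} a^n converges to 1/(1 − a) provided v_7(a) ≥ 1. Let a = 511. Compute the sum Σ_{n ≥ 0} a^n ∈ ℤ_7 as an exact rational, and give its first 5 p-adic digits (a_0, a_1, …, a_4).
Σ a^n = 1/(1 − a) = -1/510;  first 5 digits = (1, 3, 5, 5, 1)

v_7(a) = 1 ≥ 1, so the series converges in ℤ_7 to 1/(1 − a) = 1/(1 − 511) = -1/510. Expand this rational in ℤ_7: compute digits iteratively via d_i = x_i mod 7, x_{i+1} = (x_i − d_i)/7. The first 5 digits are (1, 3, 5, 5, 1).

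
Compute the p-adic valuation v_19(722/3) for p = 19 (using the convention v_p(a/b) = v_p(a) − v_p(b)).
v_19(722/3) = 2

Factor powers of 19 from the numerator and denominator of the reduced fraction: 722 = 19^2 · 2 and 3 = 19^0 · 3. Apply v_p(a/b) = v_p(a) − v_p(b): v_19(722/3) = 2 − 0 = 2.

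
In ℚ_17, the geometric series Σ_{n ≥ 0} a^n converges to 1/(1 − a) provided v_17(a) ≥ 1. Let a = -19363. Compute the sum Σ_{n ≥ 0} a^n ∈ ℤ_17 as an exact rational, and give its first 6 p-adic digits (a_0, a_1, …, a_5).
Σ a^n = 1/(1 − a) = 1/19364;  first 6 digits = (1, 0, 1, 13, 0, 9)

v_17(a) = 2 ≥ 1, so the series converges in ℤ_17 to 1/(1 − a) = 1/(1 − (-19363)) = 1/19364. Expand this rational in ℤ_17: compute digits iteratively via d_i = x_i mod 17, x_{i+1} = (x_i − d_i)/17. The first 6 digits are (1, 0, 1, 13, 0, 9).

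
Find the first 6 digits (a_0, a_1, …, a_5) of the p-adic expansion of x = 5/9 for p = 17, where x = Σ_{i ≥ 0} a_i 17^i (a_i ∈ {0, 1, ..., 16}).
(a_0, …, a_5) = (10, 7, 9, 7, 9, 7)

v_17(5/9) = 0 (numerator and denominator both coprime to 17), so x ∈ ℤ_17^×. Compute digits iteratively via a_i = x_i mod 17, x_{i+1} = (x_i − a_i)/17, with x_0 = x:
  x_0 = 5/9;  a_0 = 10;  x_1 = (x_0 − 10)/17 = -5/9
  x_1 = -5/9;  a_1 = 7;  x_2 = (x_1 − 7)/17 = -4/9
  x_2 = -4/9;  a_2 = 9;  x_3 = (x_2 − 9)/17 = -5/9
  x_3 = -5/9;  a_3 = 7;  x_4 = (x_3 − 7)/17 = -4/9
  x_4 = -4/9;  a_4 = 9;  x_5 = (x_4 − 9)/17 = -5/9
  x_5 = -5/9;  a_5 = 7;  x_6 = (x_5 − 7)/17 = -4/9
Digits: (10, 7, 9, 7, 9, 7).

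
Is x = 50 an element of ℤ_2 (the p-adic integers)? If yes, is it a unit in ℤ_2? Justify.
x ∈ ℤ_2 but not a unit; v_2(x) = 1 > 0

ℤ_2 = {x ∈ ℚ_2 : v_2(x) ≥ 0} and ℤ_2^× = {x ∈ ℤ_2 : v_2(x) = 0}. Here v_2(50) = v_2(num) − v_2(den) = 1; compare against these criteria.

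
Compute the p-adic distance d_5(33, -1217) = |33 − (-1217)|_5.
d_5(33, -1217) = 1/625

Step 1 — x − y = 33 − (-1217) = 1250. Step 2 — v_5(1250) = 4 (factor: 1250 = (5^4 · 2); the sign does not affect v_p). Step 3 — |x − y|_5 = 5^{-4} = 1/625.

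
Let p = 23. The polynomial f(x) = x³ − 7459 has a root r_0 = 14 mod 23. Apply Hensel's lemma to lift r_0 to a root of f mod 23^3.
r_2 = 7742 (mod 12167)

Hensel: r_{i+1} = r_i − f(r_i)/f′(r_i) mod 23^{i+2}, where f′(x) = 3x². Iterate:
  r_0 = 14 (mod 23)
  r_1 = 336 (mod 529)
  r_2 = 7742 (mod 12167)
Final: r = 7742 with f(r) ≡ 0 mod 23^3.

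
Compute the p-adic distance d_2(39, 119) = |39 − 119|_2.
d_2(39, 119) = 1/16

Step 1 — x − y = 39 − 119 = -80. Step 2 — v_2(-80) = 4 (factor: -80 = −(2^4 · 5); the sign does not affect v_p). Step 3 — |x − y|_2 = 2^{-4} = 1/16.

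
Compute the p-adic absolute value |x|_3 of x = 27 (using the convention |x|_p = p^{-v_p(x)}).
|27|_3 = 1/27

Step 1 — compute v_3(x) by factoring powers of 3 out of the numerator and denominator: v_3(27) = 3. Step 2 — apply |x|_p = p^{-v_p(x)} = 3^{-3} = 1/27.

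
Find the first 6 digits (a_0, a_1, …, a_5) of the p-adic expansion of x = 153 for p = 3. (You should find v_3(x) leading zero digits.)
(a_0, …, a_5) = (0, 0, 2, 2, 1, 0)

v_3(153) = 2, so a_0 = ... = a_1 = 0. Factor out: x = 3^2 · u with u = 17 a unit in ℤ_3. Expand u iteratively via a_{v+i} = u_i mod 3, u_{i+1} = (u_i − a_{v+i})/3:
  u_0 = 17;  a_2 = 2;  u_1 = (u_0 − 2)/3 = 5
  u_1 = 5;  a_3 = 2;  u_2 = (u_1 − 2)/3 = 1
  u_2 = 1;  a_4 = 1;  u_3 = (u_2 − 1)/3 = 0
  u_3 = 0;  a_5 = 0;  u_4 = (u_3 − 0)/3 = 0
Digits: (0, 0, 2, 2, 1, 0).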